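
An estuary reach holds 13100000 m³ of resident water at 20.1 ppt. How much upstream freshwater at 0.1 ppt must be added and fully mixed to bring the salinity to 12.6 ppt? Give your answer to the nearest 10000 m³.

Salt balance: 13,100,000×20.1 + V×0.1 = (13,100,000+V)×12.6
263,310,000 + 0.1V = 165,060,000 + 12.6V
98,250,000 = 12.5V
V = 7,860,000 m³

7860000 m³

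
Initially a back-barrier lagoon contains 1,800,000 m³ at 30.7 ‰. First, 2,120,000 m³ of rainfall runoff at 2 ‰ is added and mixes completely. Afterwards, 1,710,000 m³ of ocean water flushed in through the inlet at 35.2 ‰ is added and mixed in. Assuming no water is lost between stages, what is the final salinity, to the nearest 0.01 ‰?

21.26 ‰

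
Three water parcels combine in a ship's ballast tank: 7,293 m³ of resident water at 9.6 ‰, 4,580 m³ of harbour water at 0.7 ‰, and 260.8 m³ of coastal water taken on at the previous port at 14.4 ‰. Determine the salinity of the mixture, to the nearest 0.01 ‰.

6.34 ‰

Total salt / total volume:
salt = 7,293×9.6 + 4,580×0.7 + 260.8×14.4 = 70,012.8 + 3,206 + 3,755.52 = 76,974.32
volume = 7,293 + 4,580 + 260.8 = 12,133.8 m³
S = 76,974.32 / 12,133.8 = 6.3438 ‰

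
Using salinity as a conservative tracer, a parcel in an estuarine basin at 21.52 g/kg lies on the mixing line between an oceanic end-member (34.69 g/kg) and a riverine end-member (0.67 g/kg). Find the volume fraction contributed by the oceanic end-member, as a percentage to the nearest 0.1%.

Let g be the oceanic fraction. Salt balance per unit volume:
g×34.69 + (1−g)×0.67 = 21.52
g = (21.52 − 0.67) / (34.69 − 0.67) = 20.85/34.02 = 0.6129

61.3%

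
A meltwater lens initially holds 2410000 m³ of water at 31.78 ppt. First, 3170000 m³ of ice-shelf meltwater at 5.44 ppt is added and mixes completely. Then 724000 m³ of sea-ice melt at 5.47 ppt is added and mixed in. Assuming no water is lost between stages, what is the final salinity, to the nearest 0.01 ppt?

15.51 ppt

Total salt / total volume:
Initial salt = 2,410,000×31.78 = 76,589,800
After stage 1: salt = 76,589,800 + 3,170,000×5.44 = 93,834,600; volume = 5,580,000 m³; S = 16.816 ppt
After stage 2: salt = 93,834,600 + 724,000×5.47 = 97,794,880; volume = 6,304,000 m³
S = 97,794,880 / 6,304,000 = 15.5131 ppt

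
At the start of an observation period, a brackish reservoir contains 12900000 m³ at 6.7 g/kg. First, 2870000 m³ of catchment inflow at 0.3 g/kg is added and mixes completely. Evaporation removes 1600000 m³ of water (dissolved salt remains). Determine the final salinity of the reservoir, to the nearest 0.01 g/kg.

After mixing: salt = 12,900,000×6.7 + 2,870,000×0.3 = 87,291,000; volume = 15,770,000 m³
After evaporation: salt unchanged = 87,291,000; volume = 15,770,000 − 1,600,000 = 14,170,000 m³
S = 87,291,000 / 14,170,000 = 6.1603 g/kg

6.16 g/kg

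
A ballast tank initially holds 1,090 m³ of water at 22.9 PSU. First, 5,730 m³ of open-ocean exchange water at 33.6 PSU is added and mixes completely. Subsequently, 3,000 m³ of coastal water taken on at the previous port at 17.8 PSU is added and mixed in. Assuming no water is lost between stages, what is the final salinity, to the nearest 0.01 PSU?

Weighted by volume,
Initial salt = 1,090×22.9 = 24,961
After stage 1: salt = 24,961 + 5,730×33.6 = 217,489; volume = 6,820 m³; S = 31.89 PSU
After stage 2: salt = 217,489 + 3,000×17.8 = 270,889; volume = 9,820 m³
S = 270,889 / 9,820 = 27.5854 PSU

27.59 PSU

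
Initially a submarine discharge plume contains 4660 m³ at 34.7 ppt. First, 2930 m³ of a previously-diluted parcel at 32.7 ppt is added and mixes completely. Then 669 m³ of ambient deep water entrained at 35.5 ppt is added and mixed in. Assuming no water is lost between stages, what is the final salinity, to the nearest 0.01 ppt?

By conservation of dissolved salt,
Initial salt = 4,660×34.7 = 161,702
After stage 1: salt = 161,702 + 2,930×32.7 = 257,513; volume = 7,590 m³; S = 33.928 ppt
After stage 2: salt = 257,513 + 669×35.5 = 281,262.5; volume = 8,259 m³
S = 281,262.5 / 8,259 = 34.0553 ppt

34.06 ppt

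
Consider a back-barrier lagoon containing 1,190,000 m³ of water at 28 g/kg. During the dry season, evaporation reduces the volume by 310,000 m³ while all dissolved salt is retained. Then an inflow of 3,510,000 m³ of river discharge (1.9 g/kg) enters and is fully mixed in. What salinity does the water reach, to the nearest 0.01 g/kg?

9.11 g/kg

After evaporation: salt = 1,190,000×28 = 33,320,000; volume = 1,190,000 − 310,000 = 880,000 m³
After mixing: salt = 33,320,000 + 3,510,000×1.9 = 39,989,000; volume = 880,000 + 3,510,000 = 4,390,000 m³
S = 39,989,000 / 4,390,000 = 9.1091 g/kg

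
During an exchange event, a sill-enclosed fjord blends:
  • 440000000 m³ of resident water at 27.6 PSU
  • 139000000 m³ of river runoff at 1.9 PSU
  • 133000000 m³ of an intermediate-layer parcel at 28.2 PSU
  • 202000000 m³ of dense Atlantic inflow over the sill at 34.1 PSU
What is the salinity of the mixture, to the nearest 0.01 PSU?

25.22 PSU

By conservation of dissolved salt,
salt = 440,000,000×27.6 + 139,000,000×1.9 + 133,000,000×28.2 + 202,000,000×34.1 = 12,144,000,000 + 264,100,000 + 3,750,600,000 + 6,888,200,000 = 23,046,900,000
volume = 440,000,000 + 139,000,000 + 133,000,000 + 202,000,000 = 914,000,000 m³
S = 23,046,900,000 / 914,000,000 = 25.2154 PSU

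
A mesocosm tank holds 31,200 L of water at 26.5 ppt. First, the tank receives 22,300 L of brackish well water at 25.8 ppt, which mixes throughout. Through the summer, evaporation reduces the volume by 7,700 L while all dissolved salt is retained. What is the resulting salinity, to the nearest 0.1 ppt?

30.6 ppt

After mixing: salt = 31,200×26.5 + 22,300×25.8 = 1,402,140; volume = 53,500 L
After evaporation: salt unchanged = 1,402,140; volume = 53,500 − 7,700 = 45,800 L
S = 1,402,140 / 45,800 = 30.6144 ppt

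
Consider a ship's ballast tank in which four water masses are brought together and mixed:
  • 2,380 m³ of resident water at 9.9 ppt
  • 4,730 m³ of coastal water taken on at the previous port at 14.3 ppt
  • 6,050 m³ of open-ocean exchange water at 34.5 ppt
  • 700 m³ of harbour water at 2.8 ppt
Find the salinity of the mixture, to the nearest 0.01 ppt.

By conservation of dissolved salt,
salt = 2,380×9.9 + 4,730×14.3 + 6,050×34.5 + 700×2.8 = 23,562 + 67,639 + 208,725 + 1,960 = 301,886
volume = 2,380 + 4,730 + 6,050 + 700 = 13,860 m³
S = 301,886 / 13,860 = 21.7811 ppt

21.78 ppt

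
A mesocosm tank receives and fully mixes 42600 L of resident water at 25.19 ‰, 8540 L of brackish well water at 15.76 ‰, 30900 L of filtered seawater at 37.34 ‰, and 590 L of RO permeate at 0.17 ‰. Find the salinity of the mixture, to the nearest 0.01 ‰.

Total salt / total volume:
salt = 42,600×25.19 + 8,540×15.76 + 30,900×37.34 + 590×0.17 = 1,073,094 + 134,590.4 + 1,153,806 + 100.3 = 2,361,590.7
volume = 42,600 + 8,540 + 30,900 + 590 = 82,630 L
S = 2,361,590.7 / 82,630 = 28.5803 ‰

28.58 ‰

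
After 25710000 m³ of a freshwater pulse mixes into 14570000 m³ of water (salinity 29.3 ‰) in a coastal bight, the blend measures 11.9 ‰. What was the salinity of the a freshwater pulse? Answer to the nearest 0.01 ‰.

Salt balance: 14,570,000×29.3 + 25,710,000×S = 40,280,000×11.9
426,901,000 + 25,710,000·S = 479,332,000
S = (479,332,000 − 426,901,000) / 25,710,000 = 2.0393 ‰

2.04 ‰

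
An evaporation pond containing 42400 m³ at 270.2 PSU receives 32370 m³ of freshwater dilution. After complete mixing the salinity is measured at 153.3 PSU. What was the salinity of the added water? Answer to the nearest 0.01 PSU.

Salt balance: 42,400×270.2 + 32,370×S = 74,770×153.3
11,456,480 + 32,370·S = 11,462,241
S = (11,462,241 − 11,456,480) / 32,370 = 0.178 PSU

0.18 PSU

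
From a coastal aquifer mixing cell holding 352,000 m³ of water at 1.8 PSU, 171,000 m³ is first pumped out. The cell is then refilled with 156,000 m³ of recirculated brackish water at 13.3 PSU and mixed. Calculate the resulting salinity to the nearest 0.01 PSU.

Remaining after removal: 181,000 m³ at 1.8 PSU (salt = 325,800)
After addition: salt = 325,800 + 156,000×13.3 = 2,400,600; volume = 337,000 m³
S = 2,400,600 / 337,000 = 7.1234 PSU

7.12 PSU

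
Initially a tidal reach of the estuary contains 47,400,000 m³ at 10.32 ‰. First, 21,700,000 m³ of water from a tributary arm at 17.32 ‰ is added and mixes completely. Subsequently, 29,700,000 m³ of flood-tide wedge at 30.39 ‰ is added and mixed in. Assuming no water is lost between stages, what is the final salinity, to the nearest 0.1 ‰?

17.9 ‰

Total salt / total volume:
Initial salt = 47,400,000×10.32 = 489,168,000
After stage 1: salt = 489,168,000 + 21,700,000×17.32 = 865,012,000; volume = 69,100,000 m³; S = 12.518 ‰
After stage 2: salt = 865,012,000 + 29,700,000×30.39 = 1,767,595,000; volume = 98,800,000 m³
S = 1,767,595,000 / 98,800,000 = 17.8906 ‰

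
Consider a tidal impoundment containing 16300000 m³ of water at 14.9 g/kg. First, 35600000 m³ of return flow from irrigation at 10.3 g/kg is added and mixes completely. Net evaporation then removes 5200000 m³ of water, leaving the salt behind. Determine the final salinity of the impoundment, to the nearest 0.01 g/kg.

After mixing: salt = 16,300,000×14.9 + 35,600,000×10.3 = 609,550,000; volume = 51,900,000 m³
After evaporation: salt unchanged = 609,550,000; volume = 51,900,000 − 5,200,000 = 46,700,000 m³
S = 609,550,000 / 46,700,000 = 13.0525 g/kg

13.05 g/kg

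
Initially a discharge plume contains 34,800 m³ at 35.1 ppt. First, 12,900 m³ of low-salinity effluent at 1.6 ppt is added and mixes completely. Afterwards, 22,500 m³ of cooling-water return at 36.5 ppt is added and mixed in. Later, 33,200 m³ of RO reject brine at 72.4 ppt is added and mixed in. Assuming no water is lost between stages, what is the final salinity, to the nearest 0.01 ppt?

43.20 ppt

Weighted by volume,
Initial salt = 34,800×35.1 = 1,221,480
After stage 1: salt = 1,221,480 + 12,900×1.6 = 1,242,120; volume = 47,700 m³; S = 26.04 ppt
After stage 2: salt = 1,242,120 + 22,500×36.5 = 2,063,370; volume = 70,200 m³; S = 29.393 ppt
After stage 3: salt = 2,063,370 + 33,200×72.4 = 4,467,050; volume = 103,400 m³
S = 4,467,050 / 103,400 = 43.2016 ppt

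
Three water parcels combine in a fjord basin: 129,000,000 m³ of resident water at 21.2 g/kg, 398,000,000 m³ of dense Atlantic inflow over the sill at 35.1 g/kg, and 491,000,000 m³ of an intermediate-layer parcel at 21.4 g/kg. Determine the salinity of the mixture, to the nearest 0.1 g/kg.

By conservation of dissolved salt,
salt = 129,000,000×21.2 + 398,000,000×35.1 + 491,000,000×21.4 = 2,734,800,000 + 13,969,800,000 + 10,507,400,000 = 27,212,000,000
volume = 129,000,000 + 398,000,000 + 491,000,000 = 1,018,000,000 m³
S = 27,212,000,000 / 1,018,000,000 = 26.731 g/kg

26.7 g/kg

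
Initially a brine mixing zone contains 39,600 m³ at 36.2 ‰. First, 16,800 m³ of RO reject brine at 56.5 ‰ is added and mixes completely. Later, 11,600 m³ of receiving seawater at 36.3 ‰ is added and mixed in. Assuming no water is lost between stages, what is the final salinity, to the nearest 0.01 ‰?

41.23 ‰

Conserving salt mass:
Initial salt = 39,600×36.2 = 1,433,520
After stage 1: salt = 1,433,520 + 16,800×56.5 = 2,382,720; volume = 56,400 m³; S = 42.247 ‰
After stage 2: salt = 2,382,720 + 11,600×36.3 = 2,803,800; volume = 68,000 m³
S = 2,803,800 / 68,000 = 41.2324 ‰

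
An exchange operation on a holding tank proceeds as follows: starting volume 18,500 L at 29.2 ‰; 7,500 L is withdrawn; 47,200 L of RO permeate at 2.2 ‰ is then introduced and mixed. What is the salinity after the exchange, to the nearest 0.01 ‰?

Remaining after removal: 11,000 L at 29.2 ‰ (salt = 321,200)
After addition: salt = 321,200 + 47,200×2.2 = 425,040; volume = 58,200 L
S = 425,040 / 58,200 = 7.3031 ‰

7.30 ‰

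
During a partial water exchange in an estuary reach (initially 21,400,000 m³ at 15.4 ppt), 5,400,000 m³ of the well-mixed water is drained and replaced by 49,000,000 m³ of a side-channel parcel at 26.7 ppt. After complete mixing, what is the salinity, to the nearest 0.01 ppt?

23.92 ppt

Remaining after removal: 16,000,000 m³ at 15.4 ppt (salt = 246,400,000)
After addition: salt = 246,400,000 + 49,000,000×26.7 = 1,554,700,000; volume = 65,000,000 m³
S = 1,554,700,000 / 65,000,000 = 23.9185 ppt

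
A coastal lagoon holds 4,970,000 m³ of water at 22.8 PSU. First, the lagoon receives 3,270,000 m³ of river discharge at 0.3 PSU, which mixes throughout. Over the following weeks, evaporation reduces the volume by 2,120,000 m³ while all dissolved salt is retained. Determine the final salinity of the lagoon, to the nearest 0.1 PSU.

18.7 PSU

After mixing: salt = 4,970,000×22.8 + 3,270,000×0.3 = 114,297,000; volume = 8,240,000 m³
After evaporation: salt unchanged = 114,297,000; volume = 8,240,000 − 2,120,000 = 6,120,000 m³
S = 114,297,000 / 6,120,000 = 18.676 PSU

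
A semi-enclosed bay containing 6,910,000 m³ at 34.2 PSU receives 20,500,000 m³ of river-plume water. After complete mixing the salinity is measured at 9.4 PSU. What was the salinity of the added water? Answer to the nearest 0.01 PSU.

1.04 PSU

Salt balance: 6,910,000×34.2 + 20,500,000×S = 27,410,000×9.4
236,322,000 + 20,500,000·S = 257,654,000
S = (257,654,000 − 236,322,000) / 20,500,000 = 1.0406 PSU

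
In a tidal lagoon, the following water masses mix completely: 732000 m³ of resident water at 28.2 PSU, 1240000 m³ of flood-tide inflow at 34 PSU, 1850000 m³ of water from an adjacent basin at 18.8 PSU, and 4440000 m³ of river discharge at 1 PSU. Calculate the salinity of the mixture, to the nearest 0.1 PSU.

12.3 PSU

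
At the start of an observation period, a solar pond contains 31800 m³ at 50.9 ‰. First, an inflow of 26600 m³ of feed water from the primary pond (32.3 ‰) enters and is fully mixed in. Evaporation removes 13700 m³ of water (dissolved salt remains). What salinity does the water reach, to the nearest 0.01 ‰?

After mixing: salt = 31,800×50.9 + 26,600×32.3 = 2,477,800; volume = 58,400 m³
After evaporation: salt unchanged = 2,477,800; volume = 58,400 − 13,700 = 44,700 m³
S = 2,477,800 / 44,700 = 55.4318 ‰

55.43 ‰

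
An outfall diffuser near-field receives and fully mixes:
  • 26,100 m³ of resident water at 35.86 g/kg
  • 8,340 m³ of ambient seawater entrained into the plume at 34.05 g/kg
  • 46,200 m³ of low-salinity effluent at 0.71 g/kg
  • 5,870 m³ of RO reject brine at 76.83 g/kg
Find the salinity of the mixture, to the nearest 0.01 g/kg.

19.69 g/kg

Mass of salt is conserved:
salt = 26,100×35.86 + 8,340×34.05 + 46,200×0.71 + 5,870×76.83 = 935,946 + 283,977 + 32,802 + 450,992.1 = 1,703,717.1
volume = 26,100 + 8,340 + 46,200 + 5,870 = 86,510 m³
S = 1,703,717.1 / 86,510 = 19.6939 g/kg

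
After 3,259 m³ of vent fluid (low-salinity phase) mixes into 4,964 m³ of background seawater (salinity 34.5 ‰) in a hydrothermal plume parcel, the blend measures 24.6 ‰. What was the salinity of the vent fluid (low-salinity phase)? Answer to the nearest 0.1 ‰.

Salt balance: 4,964×34.5 + 3,259×S = 8,223×24.6
171,258 + 3,259·S = 202,285.8
S = (202,285.8 − 171,258) / 3,259 = 9.5207 ‰

9.5 ‰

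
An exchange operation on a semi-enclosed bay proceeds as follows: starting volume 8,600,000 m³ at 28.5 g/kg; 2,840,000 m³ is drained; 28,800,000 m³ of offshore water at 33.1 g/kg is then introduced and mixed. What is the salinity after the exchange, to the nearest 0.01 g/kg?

Remaining after removal: 5,760,000 m³ at 28.5 g/kg (salt = 164,160,000)
After addition: salt = 164,160,000 + 28,800,000×33.1 = 1,117,440,000; volume = 34,560,000 m³
S = 1,117,440,000 / 34,560,000 = 32.3333 g/kg

32.33 g/kg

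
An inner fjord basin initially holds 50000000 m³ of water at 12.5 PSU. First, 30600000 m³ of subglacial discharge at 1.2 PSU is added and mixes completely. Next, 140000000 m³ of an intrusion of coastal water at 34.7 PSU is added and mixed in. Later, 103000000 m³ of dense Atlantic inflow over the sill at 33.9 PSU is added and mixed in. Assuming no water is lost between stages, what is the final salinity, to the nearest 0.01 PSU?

27.85 PSU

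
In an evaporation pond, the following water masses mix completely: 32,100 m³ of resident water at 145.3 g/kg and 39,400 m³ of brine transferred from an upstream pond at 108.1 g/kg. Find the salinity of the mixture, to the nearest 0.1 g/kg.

Salt balance:
salt = 32,100×145.3 + 39,400×108.1 = 4,664,130 + 4,259,140 = 8,923,270
volume = 32,100 + 39,400 = 71,500 m³
S = 8,923,270 / 71,500 = 124.801 g/kg

124.8 g/kg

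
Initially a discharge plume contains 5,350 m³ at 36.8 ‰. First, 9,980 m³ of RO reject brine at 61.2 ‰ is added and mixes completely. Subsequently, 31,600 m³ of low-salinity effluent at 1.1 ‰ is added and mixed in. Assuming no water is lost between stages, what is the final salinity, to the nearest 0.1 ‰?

18.0 ‰

Mass of salt is conserved:
Initial salt = 5,350×36.8 = 196,880
After stage 1: salt = 196,880 + 9,980×61.2 = 807,656; volume = 15,330 m³; S = 52.685 ‰
After stage 2: salt = 807,656 + 31,600×1.1 = 842,416; volume = 46,930 m³
S = 842,416 / 46,930 = 17.9505 ‰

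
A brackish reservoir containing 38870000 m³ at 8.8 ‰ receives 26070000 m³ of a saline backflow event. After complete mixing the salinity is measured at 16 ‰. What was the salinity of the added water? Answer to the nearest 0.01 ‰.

Salt balance: 38,870,000×8.8 + 26,070,000×S = 64,940,000×16
342,056,000 + 26,070,000·S = 1,039,040,000
S = (1,039,040,000 − 342,056,000) / 26,070,000 = 26.7351 ‰

26.74 ‰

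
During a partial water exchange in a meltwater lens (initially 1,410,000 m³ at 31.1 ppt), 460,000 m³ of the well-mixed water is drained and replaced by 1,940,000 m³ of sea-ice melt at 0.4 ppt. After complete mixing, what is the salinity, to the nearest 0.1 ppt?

10.5 ppt

Remaining after removal: 950,000 m³ at 31.1 ppt (salt = 29,545,000)
After addition: salt = 29,545,000 + 1,940,000×0.4 = 30,321,000; volume = 2,890,000 m³
S = 30,321,000 / 2,890,000 = 10.4917 ppt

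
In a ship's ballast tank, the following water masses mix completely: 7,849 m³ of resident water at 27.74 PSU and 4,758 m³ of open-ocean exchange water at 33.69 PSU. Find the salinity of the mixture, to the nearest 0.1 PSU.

Mass of salt is conserved:
salt = 7,849×27.74 + 4,758×33.69 = 217,731.26 + 160,297.02 = 378,028.28
volume = 7,849 + 4,758 = 12,607 m³
S = 378,028.28 / 12,607 = 29.986 PSU

30.0 PSU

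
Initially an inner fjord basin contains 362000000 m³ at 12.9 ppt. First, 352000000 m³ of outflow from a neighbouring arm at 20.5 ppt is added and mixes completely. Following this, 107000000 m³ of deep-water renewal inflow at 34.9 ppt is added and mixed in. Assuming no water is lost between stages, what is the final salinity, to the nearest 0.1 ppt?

19.0 ppt

Conserving salt mass:
Initial salt = 362,000,000×12.9 = 4,669,800,000
After stage 1: salt = 4,669,800,000 + 352,000,000×20.5 = 11,885,800,000; volume = 714,000,000 m³; S = 16.647 ppt
After stage 2: salt = 11,885,800,000 + 107,000,000×34.9 = 15,620,100,000; volume = 821,000,000 m³
S = 15,620,100,000 / 821,000,000 = 19.0257 ppt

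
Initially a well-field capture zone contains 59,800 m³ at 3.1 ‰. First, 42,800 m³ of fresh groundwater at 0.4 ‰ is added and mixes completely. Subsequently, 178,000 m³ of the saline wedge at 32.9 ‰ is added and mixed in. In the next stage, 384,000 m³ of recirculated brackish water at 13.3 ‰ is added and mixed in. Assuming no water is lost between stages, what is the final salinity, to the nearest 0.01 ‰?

16.80 ‰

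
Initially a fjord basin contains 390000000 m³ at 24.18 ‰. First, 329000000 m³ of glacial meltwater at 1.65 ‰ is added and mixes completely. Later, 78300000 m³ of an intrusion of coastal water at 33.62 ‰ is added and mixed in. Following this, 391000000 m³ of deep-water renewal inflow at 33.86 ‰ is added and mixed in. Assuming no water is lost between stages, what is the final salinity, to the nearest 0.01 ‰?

21.75 ‰

Weighted by volume,
Initial salt = 390,000,000×24.18 = 9,430,200,000
After stage 1: salt = 9,430,200,000 + 329,000,000×1.65 = 9,973,050,000; volume = 719,000,000 m³; S = 13.871 ‰
After stage 2: salt = 9,973,050,000 + 78,300,000×33.62 = 12,605,496,000; volume = 797,300,000 m³; S = 15.81 ‰
After stage 3: salt = 12,605,496,000 + 391,000,000×33.86 = 25,844,756,000; volume = 1,188,300,000 m³
S = 25,844,756,000 / 1,188,300,000 = 21.7494 ‰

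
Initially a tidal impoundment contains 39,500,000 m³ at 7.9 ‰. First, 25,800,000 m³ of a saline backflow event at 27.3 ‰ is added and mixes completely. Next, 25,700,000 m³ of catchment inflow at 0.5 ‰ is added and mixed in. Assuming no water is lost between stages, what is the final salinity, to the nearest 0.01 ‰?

By conservation of dissolved salt,
Initial salt = 39,500,000×7.9 = 312,050,000
After stage 1: salt = 312,050,000 + 25,800,000×27.3 = 1,016,390,000; volume = 65,300,000 m³; S = 15.565 ‰
After stage 2: salt = 1,016,390,000 + 25,700,000×0.5 = 1,029,240,000; volume = 91,000,000 m³
S = 1,029,240,000 / 91,000,000 = 11.3103 ‰

11.31 ‰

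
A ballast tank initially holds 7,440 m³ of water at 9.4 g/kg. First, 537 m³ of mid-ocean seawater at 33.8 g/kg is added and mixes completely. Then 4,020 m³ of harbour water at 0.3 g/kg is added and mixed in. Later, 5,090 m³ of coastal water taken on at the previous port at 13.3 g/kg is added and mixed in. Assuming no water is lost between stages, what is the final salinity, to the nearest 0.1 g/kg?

9.2 g/kg

By conservation of dissolved salt,
Initial salt = 7,440×9.4 = 69,936
After stage 1: salt = 69,936 + 537×33.8 = 88,086.6; volume = 7,977 m³; S = 11.043 g/kg
After stage 2: salt = 88,086.6 + 4,020×0.3 = 89,292.6; volume = 11,997 m³; S = 7.443 g/kg
After stage 3: salt = 89,292.6 + 5,090×13.3 = 156,989.6; volume = 17,087 m³
S = 156,989.6 / 17,087 = 9.1877 g/kg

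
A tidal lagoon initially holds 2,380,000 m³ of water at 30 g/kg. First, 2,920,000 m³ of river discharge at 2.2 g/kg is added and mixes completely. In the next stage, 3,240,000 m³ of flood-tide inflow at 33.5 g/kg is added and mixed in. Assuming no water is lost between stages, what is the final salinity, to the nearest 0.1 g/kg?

21.8 g/kg

Total salt / total volume:
Initial salt = 2,380,000×30 = 71,400,000
After stage 1: salt = 71,400,000 + 2,920,000×2.2 = 77,824,000; volume = 5,300,000 m³; S = 14.684 g/kg
After stage 2: salt = 77,824,000 + 3,240,000×33.5 = 186,364,000; volume = 8,540,000 m³
S = 186,364,000 / 8,540,000 = 21.8225 g/kg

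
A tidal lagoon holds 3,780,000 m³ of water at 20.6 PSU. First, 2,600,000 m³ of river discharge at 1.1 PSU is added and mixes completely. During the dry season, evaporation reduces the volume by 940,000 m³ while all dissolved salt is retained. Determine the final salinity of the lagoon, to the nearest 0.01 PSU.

14.84 PSU

After mixing: salt = 3,780,000×20.6 + 2,600,000×1.1 = 80,728,000; volume = 6,380,000 m³
After evaporation: salt unchanged = 80,728,000; volume = 6,380,000 − 940,000 = 5,440,000 m³
S = 80,728,000 / 5,440,000 = 14.8397 PSU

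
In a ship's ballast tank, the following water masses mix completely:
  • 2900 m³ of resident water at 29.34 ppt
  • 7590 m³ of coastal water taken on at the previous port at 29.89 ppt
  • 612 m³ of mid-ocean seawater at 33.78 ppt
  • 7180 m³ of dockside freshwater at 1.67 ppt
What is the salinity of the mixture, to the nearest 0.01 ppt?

18.85 ppt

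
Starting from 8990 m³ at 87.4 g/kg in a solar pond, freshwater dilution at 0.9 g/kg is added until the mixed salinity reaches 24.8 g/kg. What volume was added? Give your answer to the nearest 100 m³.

Salt balance: 8,990×87.4 + V×0.9 = (8,990+V)×24.8
785,726 + 0.9V = 222,952 + 24.8V
562,774 = 23.9V
V = 23,547.03 m³

23500 m³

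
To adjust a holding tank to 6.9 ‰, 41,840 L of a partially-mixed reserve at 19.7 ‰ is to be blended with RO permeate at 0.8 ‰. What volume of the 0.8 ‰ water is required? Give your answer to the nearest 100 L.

87800 L

Salt balance: 41,840×19.7 + V×0.8 = (41,840+V)×6.9
824,248 + 0.8V = 288,696 + 6.9V
535,552 = 6.1V
V = 87,795.41 L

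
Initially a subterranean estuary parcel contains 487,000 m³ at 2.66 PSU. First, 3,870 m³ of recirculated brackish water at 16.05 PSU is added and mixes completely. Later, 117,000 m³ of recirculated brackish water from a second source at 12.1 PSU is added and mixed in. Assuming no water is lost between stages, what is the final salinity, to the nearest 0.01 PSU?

4.56 PSU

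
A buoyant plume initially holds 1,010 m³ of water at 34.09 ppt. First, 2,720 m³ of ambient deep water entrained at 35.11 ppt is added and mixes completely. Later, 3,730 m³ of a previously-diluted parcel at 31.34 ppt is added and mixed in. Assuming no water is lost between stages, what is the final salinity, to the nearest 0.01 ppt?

33.09 ppt

Total salt / total volume:
Initial salt = 1,010×34.09 = 34,430.9
After stage 1: salt = 34,430.9 + 2,720×35.11 = 129,930.1; volume = 3,730 m³; S = 34.834 ppt
After stage 2: salt = 129,930.1 + 3,730×31.34 = 246,828.3; volume = 7,460 m³
S = 246,828.3 / 7,460 = 33.0869 ppt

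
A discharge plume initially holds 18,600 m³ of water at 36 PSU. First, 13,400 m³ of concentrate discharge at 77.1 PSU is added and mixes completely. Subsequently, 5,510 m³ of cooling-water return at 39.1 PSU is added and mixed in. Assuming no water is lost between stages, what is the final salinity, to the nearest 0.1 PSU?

51.1 PSU

Salt balance:
Initial salt = 18,600×36 = 669,600
After stage 1: salt = 669,600 + 13,400×77.1 = 1,702,740; volume = 32,000 m³; S = 53.211 PSU
After stage 2: salt = 1,702,740 + 5,510×39.1 = 1,918,181; volume = 37,510 m³
S = 1,918,181 / 37,510 = 51.1379 PSU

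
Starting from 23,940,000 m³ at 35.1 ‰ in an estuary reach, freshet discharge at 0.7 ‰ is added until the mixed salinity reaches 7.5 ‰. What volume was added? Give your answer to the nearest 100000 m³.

97200000 m³

Salt balance: 23,940,000×35.1 + V×0.7 = (23,940,000+V)×7.5
840,294,000 + 0.7V = 179,550,000 + 7.5V
660,744,000 = 6.8V
V = 97,168,235.29 m³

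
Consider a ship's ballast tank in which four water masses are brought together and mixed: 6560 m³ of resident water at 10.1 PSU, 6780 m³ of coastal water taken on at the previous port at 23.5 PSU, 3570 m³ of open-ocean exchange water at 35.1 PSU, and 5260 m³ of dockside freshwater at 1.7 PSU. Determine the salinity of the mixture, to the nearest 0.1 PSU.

Weighted by volume,
salt = 6,560×10.1 + 6,780×23.5 + 3,570×35.1 + 5,260×1.7 = 66,256 + 159,330 + 125,307 + 8,942 = 359,835
volume = 6,560 + 6,780 + 3,570 + 5,260 = 22,170 m³
S = 359,835 / 22,170 = 16.231 PSU

16.2 PSU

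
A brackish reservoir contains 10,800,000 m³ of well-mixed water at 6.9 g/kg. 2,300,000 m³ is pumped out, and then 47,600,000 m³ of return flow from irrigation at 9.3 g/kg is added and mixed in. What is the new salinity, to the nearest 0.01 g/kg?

8.94 g/kg

Remaining after removal: 8,500,000 m³ at 6.9 g/kg (salt = 58,650,000)
After addition: salt = 58,650,000 + 47,600,000×9.3 = 501,330,000; volume = 56,100,000 m³
S = 501,330,000 / 56,100,000 = 8.9364 g/kg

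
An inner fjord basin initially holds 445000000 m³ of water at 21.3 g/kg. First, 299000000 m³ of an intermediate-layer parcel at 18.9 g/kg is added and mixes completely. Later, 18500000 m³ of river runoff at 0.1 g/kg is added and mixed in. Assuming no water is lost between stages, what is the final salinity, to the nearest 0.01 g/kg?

Conserving salt mass:
Initial salt = 445,000,000×21.3 = 9,478,500,000
After stage 1: salt = 9,478,500,000 + 299,000,000×18.9 = 15,129,600,000; volume = 744,000,000 m³; S = 20.335 g/kg
After stage 2: salt = 15,129,600,000 + 18,500,000×0.1 = 15,131,450,000; volume = 762,500,000 m³
S = 15,131,450,000 / 762,500,000 = 19.8445 g/kg

19.84 g/kg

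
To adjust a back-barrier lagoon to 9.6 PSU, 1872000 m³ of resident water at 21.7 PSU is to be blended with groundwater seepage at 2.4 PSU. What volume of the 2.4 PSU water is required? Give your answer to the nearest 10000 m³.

3150000 m³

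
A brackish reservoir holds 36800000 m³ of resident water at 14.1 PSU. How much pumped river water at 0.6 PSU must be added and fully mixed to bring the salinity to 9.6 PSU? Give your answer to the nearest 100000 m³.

Salt balance: 36,800,000×14.1 + V×0.6 = (36,800,000+V)×9.6
518,880,000 + 0.6V = 353,280,000 + 9.6V
165,600,000 = 9V
V = 18,400,000 m³

18400000 m³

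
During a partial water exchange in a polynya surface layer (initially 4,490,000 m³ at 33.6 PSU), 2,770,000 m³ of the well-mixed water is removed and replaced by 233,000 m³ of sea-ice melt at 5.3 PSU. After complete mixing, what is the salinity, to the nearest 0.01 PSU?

30.22 PSU

Remaining after removal: 1,720,000 m³ at 33.6 PSU (salt = 57,792,000)
After addition: salt = 57,792,000 + 233,000×5.3 = 59,026,900; volume = 1,953,000 m³
S = 59,026,900 / 1,953,000 = 30.2237 PSU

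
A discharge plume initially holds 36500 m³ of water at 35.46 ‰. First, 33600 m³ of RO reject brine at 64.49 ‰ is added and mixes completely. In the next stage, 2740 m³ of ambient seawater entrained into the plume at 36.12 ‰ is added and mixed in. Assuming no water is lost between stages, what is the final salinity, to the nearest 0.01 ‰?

48.88 ‰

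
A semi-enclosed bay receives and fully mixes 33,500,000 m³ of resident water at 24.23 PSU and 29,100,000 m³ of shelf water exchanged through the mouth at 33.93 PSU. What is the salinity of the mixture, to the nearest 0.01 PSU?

28.74 PSU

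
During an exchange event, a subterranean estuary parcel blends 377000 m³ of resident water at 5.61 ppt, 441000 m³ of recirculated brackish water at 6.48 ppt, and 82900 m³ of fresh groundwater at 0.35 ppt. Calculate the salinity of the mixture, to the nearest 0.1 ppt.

Salt balance:
salt = 377,000×5.61 + 441,000×6.48 + 82,900×0.35 = 2,114,970 + 2,857,680 + 29,015 = 5,001,665
volume = 377,000 + 441,000 + 82,900 = 900,900 m³
S = 5,001,665 / 900,900 = 5.552 ppt

5.6 ppt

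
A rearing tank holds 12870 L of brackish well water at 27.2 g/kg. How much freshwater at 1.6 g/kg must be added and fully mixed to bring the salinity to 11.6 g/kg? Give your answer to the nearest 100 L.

20100 L

Salt balance: 12,870×27.2 + V×1.6 = (12,870+V)×11.6
350,064 + 1.6V = 149,292 + 11.6V
200,772 = 10V
V = 20,077.2 L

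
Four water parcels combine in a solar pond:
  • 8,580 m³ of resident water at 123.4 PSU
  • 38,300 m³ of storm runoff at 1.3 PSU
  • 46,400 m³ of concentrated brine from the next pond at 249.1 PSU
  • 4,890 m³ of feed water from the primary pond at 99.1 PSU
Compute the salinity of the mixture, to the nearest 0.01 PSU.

Mass of salt is conserved:
salt = 8,580×123.4 + 38,300×1.3 + 46,400×249.1 + 4,890×99.1 = 1,058,772 + 49,790 + 11,558,240 + 484,599 = 13,151,401
volume = 8,580 + 38,300 + 46,400 + 4,890 = 98,170 m³
S = 13,151,401 / 98,170 = 133.9656 PSU

133.97 PSU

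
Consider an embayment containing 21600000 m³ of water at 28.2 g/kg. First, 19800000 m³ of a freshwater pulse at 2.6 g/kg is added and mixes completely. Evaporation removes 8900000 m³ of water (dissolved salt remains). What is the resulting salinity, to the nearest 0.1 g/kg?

After mixing: salt = 21,600,000×28.2 + 19,800,000×2.6 = 660,600,000; volume = 41,400,000 m³
After evaporation: salt unchanged = 660,600,000; volume = 41,400,000 − 8,900,000 = 32,500,000 m³
S = 660,600,000 / 32,500,000 = 20.3262 g/kg

20.3 g/kg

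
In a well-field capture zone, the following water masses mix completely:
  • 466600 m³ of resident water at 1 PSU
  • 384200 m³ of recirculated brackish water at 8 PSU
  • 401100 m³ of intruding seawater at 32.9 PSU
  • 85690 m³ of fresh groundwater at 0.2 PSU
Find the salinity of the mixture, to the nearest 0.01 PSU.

Mass of salt is conserved:
salt = 466,600×1 + 384,200×8 + 401,100×32.9 + 85,690×0.2 = 466,600 + 3,073,600 + 13,196,190 + 17,138 = 16,753,528
volume = 466,600 + 384,200 + 401,100 + 85,690 = 1,337,590 m³
S = 16,753,528 / 1,337,590 = 12.5252 PSU

12.53 PSU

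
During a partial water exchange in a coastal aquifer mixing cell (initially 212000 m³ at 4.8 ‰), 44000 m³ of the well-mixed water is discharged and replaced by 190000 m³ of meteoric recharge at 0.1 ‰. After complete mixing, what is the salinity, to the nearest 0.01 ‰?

Remaining after removal: 168,000 m³ at 4.8 ‰ (salt = 806,400)
After addition: salt = 806,400 + 190,000×0.1 = 825,400; volume = 358,000 m³
S = 825,400 / 358,000 = 2.3056 ‰

2.31 ‰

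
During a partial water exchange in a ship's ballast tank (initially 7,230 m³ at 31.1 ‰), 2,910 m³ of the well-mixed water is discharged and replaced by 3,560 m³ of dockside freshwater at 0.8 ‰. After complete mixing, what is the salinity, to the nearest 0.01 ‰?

17.41 ‰

Remaining after removal: 4,320 m³ at 31.1 ‰ (salt = 134,352)
After addition: salt = 134,352 + 3,560×0.8 = 137,200; volume = 7,880 m³
S = 137,200 / 7,880 = 17.4112 ‰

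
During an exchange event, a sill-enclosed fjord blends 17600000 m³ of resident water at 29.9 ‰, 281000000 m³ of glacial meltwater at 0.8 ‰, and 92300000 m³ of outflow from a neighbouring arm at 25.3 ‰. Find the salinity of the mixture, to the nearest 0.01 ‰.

Weighted by volume,
salt = 17,600,000×29.9 + 281,000,000×0.8 + 92,300,000×25.3 = 526,240,000 + 224,800,000 + 2,335,190,000 = 3,086,230,000
volume = 17,600,000 + 281,000,000 + 92,300,000 = 390,900,000 m³
S = 3,086,230,000 / 390,900,000 = 7.8952 ‰

7.90 ‰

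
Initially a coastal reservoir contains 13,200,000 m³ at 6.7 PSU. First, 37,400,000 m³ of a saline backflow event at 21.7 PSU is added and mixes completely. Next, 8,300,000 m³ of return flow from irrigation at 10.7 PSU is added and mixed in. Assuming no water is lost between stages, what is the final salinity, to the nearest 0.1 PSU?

Total salt / total volume:
Initial salt = 13,200,000×6.7 = 88,440,000
After stage 1: salt = 88,440,000 + 37,400,000×21.7 = 900,020,000; volume = 50,600,000 m³; S = 17.787 PSU
After stage 2: salt = 900,020,000 + 8,300,000×10.7 = 988,830,000; volume = 58,900,000 m³
S = 988,830,000 / 58,900,000 = 16.7883 PSU

16.8 PSU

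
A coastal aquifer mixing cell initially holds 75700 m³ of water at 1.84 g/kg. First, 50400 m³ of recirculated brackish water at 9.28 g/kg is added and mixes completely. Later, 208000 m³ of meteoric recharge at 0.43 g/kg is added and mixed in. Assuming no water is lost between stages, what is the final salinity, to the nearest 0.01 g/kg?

Salt balance:
Initial salt = 75,700×1.84 = 139,288
After stage 1: salt = 139,288 + 50,400×9.28 = 607,000; volume = 126,100 m³; S = 4.814 g/kg
After stage 2: salt = 607,000 + 208,000×0.43 = 696,440; volume = 334,100 m³
S = 696,440 / 334,100 = 2.0845 g/kg

2.08 g/kg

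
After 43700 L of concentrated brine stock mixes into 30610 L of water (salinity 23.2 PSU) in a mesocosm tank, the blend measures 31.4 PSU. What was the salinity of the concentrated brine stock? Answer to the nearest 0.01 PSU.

37.14 PSU

Salt balance: 30,610×23.2 + 43,700×S = 74,310×31.4
710,152 + 43,700·S = 2,333,334
S = (2,333,334 − 710,152) / 43,700 = 37.1438 PSU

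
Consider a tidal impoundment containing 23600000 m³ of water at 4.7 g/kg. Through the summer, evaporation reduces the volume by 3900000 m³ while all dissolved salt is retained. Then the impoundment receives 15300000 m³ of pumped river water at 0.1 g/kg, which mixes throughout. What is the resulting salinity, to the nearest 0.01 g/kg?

3.21 g/kg

After evaporation: salt = 23,600,000×4.7 = 110,920,000; volume = 23,600,000 − 3,900,000 = 19,700,000 m³
After mixing: salt = 110,920,000 + 15,300,000×0.1 = 112,450,000; volume = 19,700,000 + 15,300,000 = 35,000,000 m³
S = 112,450,000 / 35,000,000 = 3.2129 g/kg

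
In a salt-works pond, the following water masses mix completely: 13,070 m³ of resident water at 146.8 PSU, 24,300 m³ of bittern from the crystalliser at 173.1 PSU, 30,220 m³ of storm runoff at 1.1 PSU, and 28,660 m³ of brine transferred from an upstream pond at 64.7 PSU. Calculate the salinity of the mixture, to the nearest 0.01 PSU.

83.25 PSU

Mass of salt is conserved:
salt = 13,070×146.8 + 24,300×173.1 + 30,220×1.1 + 28,660×64.7 = 1,918,676 + 4,206,330 + 33,242 + 1,854,302 = 8,012,550
volume = 13,070 + 24,300 + 30,220 + 28,660 = 96,250 m³
S = 8,012,550 / 96,250 = 83.2473 PSU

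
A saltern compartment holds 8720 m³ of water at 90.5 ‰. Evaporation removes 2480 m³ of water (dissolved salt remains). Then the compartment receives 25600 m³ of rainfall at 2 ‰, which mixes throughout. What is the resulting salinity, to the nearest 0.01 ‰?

26.39 ‰

After evaporation: salt = 8,720×90.5 = 789,160; volume = 8,720 − 2,480 = 6,240 m³
After mixing: salt = 789,160 + 25,600×2 = 840,360; volume = 6,240 + 25,600 = 31,840 m³
S = 840,360 / 31,840 = 26.3932 ‰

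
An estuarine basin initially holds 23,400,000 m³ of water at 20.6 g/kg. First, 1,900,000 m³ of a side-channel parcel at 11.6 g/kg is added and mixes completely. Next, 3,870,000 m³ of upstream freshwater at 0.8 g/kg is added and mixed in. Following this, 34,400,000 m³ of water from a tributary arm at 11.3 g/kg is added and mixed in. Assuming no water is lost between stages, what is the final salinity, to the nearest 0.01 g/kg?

14.09 g/kg

By conservation of dissolved salt,
Initial salt = 23,400,000×20.6 = 482,040,000
After stage 1: salt = 482,040,000 + 1,900,000×11.6 = 504,080,000; volume = 25,300,000 m³; S = 19.924 g/kg
After stage 2: salt = 504,080,000 + 3,870,000×0.8 = 507,176,000; volume = 29,170,000 m³; S = 17.387 g/kg
After stage 3: salt = 507,176,000 + 34,400,000×11.3 = 895,896,000; volume = 63,570,000 m³
S = 895,896,000 / 63,570,000 = 14.0931 g/kg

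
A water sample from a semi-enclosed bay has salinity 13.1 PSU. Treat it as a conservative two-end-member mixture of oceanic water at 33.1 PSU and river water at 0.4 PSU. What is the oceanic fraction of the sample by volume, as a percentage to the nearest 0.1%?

Let g be the oceanic fraction. Salt balance per unit volume:
g×33.1 + (1−g)×0.4 = 13.1
g = (13.1 − 0.4) / (33.1 − 0.4) = 12.7/32.7 = 0.3884

38.8%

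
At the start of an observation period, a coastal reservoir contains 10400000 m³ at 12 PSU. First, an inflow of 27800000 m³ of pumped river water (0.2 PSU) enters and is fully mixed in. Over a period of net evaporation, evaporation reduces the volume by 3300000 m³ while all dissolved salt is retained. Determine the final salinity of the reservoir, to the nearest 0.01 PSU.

3.74 PSU

After mixing: salt = 10,400,000×12 + 27,800,000×0.2 = 130,360,000; volume = 38,200,000 m³
After evaporation: salt unchanged = 130,360,000; volume = 38,200,000 − 3,300,000 = 34,900,000 m³
S = 130,360,000 / 34,900,000 = 3.7352 PSU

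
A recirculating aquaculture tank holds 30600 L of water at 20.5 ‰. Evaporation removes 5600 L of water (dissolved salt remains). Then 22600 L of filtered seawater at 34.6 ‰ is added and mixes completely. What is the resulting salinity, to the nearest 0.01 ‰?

29.61 ‰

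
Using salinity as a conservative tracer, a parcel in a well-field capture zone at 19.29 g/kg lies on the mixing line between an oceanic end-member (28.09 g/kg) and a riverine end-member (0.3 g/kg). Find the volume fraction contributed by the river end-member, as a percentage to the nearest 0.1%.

31.7%

Let f be the freshwater fraction. Salt balance per unit volume:
f×0.3 + (1−f)×28.09 = 19.29
f = (28.09 − 19.29) / (28.09 − 0.3) = 8.8/27.79 = 0.3167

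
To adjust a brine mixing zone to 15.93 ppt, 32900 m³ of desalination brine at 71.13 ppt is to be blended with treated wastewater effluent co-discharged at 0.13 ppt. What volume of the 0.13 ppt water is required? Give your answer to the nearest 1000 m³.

Salt balance: 32,900×71.13 + V×0.13 = (32,900+V)×15.93
2,340,177 + 0.13V = 524,097 + 15.93V
1,816,080 = 15.8V
V = 114,941.77 m³

115000 m³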